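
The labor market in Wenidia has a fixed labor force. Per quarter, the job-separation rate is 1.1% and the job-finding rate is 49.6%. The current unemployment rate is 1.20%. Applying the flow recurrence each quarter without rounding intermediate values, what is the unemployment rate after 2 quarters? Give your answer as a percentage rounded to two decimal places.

Unemployment rate after two quarters ≈ 1.93%.

With a fixed labor force, u_{t+1} = u_t + s·(1−u_t) − f·u_t = u_t·(1−s−f) + s.
Here 1−s−f = 0.493 and s = 0.011.
u_1 = 0.012000 × 0.493 + 0.011 = 0.016916.
u_2 = 0.016916 × 0.493 + 0.011 = 0.019340.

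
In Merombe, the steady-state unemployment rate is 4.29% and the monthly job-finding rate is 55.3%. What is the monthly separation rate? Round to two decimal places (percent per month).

Separation rate ≈ 2.48% per month.

From u* = s/(s+f): s = u·f/(1−u).
s = 0.0429 × 55.3 / (1 − 0.0429) = 2.3724 / 0.9571 ≈ 2.48% per month.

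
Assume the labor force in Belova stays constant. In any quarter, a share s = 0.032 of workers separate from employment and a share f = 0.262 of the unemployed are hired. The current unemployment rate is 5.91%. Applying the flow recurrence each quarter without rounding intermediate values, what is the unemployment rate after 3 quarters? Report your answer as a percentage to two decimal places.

Unemployment rate after three quarters ≈ 9.13%.

With a fixed labor force, u_{t+1} = u_t + s·(1−u_t) − f·u_t = u_t·(1−s−f) + s.
Here 1−s−f = 0.706 and s = 0.032.
u_1 = 0.059100 × 0.706 + 0.032 = 0.073725.
u_2 = 0.073725 × 0.706 + 0.032 = 0.084050.
u_3 = 0.084050 × 0.706 + 0.032 = 0.091339.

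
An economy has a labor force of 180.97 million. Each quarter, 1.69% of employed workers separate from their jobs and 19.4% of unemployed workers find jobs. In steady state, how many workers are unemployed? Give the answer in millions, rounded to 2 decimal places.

Steady-state unemployment rate u* = s/(s+f) = 1.69/(1.69+19.4) = 0.080133.
Unemployed = u* × labor force = 0.080133 × 180.97 ≈ 14.50 million.

About 14.50 million are unemployed in steady state.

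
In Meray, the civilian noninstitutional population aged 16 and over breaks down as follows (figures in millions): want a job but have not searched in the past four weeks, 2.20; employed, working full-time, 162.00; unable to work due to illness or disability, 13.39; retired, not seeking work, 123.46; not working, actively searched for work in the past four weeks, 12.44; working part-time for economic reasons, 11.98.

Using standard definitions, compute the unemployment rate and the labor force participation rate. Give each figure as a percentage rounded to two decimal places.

Employed = 162.00 + 11.98 = 173.98 million (anyone who worked, including part-time for economic reasons, counts as employed).
Unemployed = 12.44 million.
Labor force = 173.98 + 12.44 = 186.42 million.
Not in labor force = 2.20 + 13.39 + 123.46 = 139.05 million (those not working and not actively searching are outside the labor force — including those who want a job but have given up searching).
Civilian working-age population = 186.42 + 139.05 = 325.47 million.
Unemployment rate = 12.44 / 186.42 = 6.67%.
Labor force participation rate = 186.42 / 325.47 = 57.28%.

Unemployment rate ≈ 6.67%; labor force participation rate ≈ 57.28%.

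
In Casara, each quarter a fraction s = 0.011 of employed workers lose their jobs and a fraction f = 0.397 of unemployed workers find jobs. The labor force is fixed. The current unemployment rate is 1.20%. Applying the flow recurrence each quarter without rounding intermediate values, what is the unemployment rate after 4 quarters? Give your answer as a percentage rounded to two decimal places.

Unemployment rate after four quarters ≈ 2.51%.

With a fixed labor force, u_{t+1} = u_t + s·(1−u_t) − f·u_t = u_t·(1−s−f) + s.
Here 1−s−f = 0.592 and s = 0.011.
u_1 = 0.012000 × 0.592 + 0.011 = 0.018104.
u_2 = 0.018104 × 0.592 + 0.011 = 0.021718.
u_3 = 0.021718 × 0.592 + 0.011 = 0.023857.
u_4 = 0.023857 × 0.592 + 0.011 = 0.025123.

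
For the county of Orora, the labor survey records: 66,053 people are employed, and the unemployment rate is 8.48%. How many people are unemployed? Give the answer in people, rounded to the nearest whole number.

About 6,120 are unemployed.

Let U be the number unemployed. The labor force is E + U, and U/(E+U) = 0.0848.
So U = 0.0848 × 66,053 / (1 − 0.0848) = 5601.29 / 0.9152 ≈ 6,120.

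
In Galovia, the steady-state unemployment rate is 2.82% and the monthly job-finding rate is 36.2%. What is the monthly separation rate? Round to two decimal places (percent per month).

Separation rate ≈ 1.05% per month.

From u* = s/(s+f): s = u·f/(1−u).
s = 0.0282 × 36.2 / (1 − 0.0282) = 1.0208 / 0.9718 ≈ 1.05% per month.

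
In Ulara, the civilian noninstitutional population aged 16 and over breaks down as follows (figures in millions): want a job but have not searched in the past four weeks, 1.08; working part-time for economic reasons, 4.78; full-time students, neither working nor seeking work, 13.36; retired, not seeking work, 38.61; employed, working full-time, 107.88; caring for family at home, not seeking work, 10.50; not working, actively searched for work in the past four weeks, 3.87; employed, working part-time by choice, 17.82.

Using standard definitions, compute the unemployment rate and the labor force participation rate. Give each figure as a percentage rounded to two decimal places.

Employed = 4.78 + 107.88 + 17.82 = 130.48 million (anyone who worked, including part-time for economic reasons, counts as employed).
Unemployed = 3.87 million.
Labor force = 130.48 + 3.87 = 134.35 million.
Not in labor force = 1.08 + 13.36 + 38.61 + 10.50 = 63.55 million (those not working and not actively searching are outside the labor force — including those who want a job but have given up searching).
Civilian working-age population = 134.35 + 63.55 = 197.90 million.
Unemployment rate = 3.87 / 134.35 = 2.88%.
Labor force participation rate = 134.35 / 197.90 = 67.89%.

Unemployment rate ≈ 2.88%; labor force participation rate ≈ 67.89%.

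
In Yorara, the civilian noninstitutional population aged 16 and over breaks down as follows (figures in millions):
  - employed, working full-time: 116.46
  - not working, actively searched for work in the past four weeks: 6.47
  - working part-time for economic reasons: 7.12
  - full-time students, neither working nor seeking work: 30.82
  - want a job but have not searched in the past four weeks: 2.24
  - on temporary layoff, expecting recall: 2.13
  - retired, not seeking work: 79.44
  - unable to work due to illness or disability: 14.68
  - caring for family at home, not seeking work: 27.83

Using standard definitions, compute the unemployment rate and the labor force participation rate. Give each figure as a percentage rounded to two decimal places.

Unemployment rate ≈ 6.51%; labor force participation rate ≈ 46.03%.

Employed = 116.46 + 7.12 = 123.58 million (anyone who worked, including part-time for economic reasons, counts as employed).
Unemployed = 6.47 + 2.13 = 8.60 million (jobless and actively searching, or on temporary layoff).
Labor force = 123.58 + 8.60 = 132.18 million.
Not in labor force = 30.82 + 2.24 + 79.44 + 14.68 + 27.83 = 155.01 million (those not working and not actively searching are outside the labor force — including those who want a job but have given up searching).
Civilian working-age population = 132.18 + 155.01 = 287.19 million.
Unemployment rate = 8.60 / 132.18 = 6.51%.
Labor force participation rate = 132.18 / 287.19 = 46.03%.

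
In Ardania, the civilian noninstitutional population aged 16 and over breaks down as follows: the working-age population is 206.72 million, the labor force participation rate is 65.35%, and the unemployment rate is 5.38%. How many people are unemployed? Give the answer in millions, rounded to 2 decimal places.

Labor force = 0.6535 × 206.72 = 135.09 million.
Unemployed = 0.0538 × 135.09 ≈ 7.27 million.

About 7.27 million are unemployed.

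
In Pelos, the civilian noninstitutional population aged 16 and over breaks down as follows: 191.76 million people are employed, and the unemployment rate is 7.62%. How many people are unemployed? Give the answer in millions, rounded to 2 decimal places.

About 15.82 million are unemployed.

Let U be the number unemployed. The labor force is E + U, and U/(E+U) = 0.0762.
So U = 0.0762 × 191.76 / (1 − 0.0762) = 14.6121 / 0.9238 ≈ 15.82 million.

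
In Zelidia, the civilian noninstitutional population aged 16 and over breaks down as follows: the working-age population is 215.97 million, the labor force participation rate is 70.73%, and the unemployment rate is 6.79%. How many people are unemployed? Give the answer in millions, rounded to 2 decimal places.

About 10.37 million are unemployed.

Labor force = 0.7073 × 215.97 = 152.76 million.
Unemployed = 0.0679 × 152.76 ≈ 10.37 million.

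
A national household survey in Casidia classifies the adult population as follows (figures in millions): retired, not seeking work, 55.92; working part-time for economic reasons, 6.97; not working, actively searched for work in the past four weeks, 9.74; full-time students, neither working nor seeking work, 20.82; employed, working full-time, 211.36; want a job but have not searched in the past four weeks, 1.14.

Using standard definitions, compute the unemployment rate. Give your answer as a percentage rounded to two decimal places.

Unemployment rate ≈ 4.27%.

Employed = 6.97 + 211.36 = 218.33 million (anyone who worked, including part-time for economic reasons, counts as employed).
Unemployed = 9.74 million.
Labor force = 218.33 + 9.74 = 228.07 million.
Unemployment rate = 9.74 / 228.07 = 4.27%.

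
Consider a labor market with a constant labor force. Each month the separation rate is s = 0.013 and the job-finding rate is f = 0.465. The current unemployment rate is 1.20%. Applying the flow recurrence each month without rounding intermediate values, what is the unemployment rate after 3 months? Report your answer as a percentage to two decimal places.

With a fixed labor force, u_{t+1} = u_t + s·(1−u_t) − f·u_t = u_t·(1−s−f) + s.
Here 1−s−f = 0.522 and s = 0.013.
u_1 = 0.012000 × 0.522 + 0.013 = 0.019264.
u_2 = 0.019264 × 0.522 + 0.013 = 0.023056.
u_3 = 0.023056 × 0.522 + 0.013 = 0.025035.

Unemployment rate after three months ≈ 2.50%.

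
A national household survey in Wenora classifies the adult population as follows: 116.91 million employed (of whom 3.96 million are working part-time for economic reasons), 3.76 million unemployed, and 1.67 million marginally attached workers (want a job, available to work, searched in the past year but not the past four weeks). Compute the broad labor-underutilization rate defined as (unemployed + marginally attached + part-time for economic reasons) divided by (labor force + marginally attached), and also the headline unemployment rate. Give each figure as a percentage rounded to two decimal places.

Labor force = 116.91 + 3.76 = 120.67 million.
Numerator = 3.76 + 1.67 + 3.96 = 9.39 million.
Denominator = 120.67 + 1.67 = 122.34 million.
Broad rate = 9.39 / 122.34 = 7.68%.
Headline unemployment rate = 3.76 / 120.67 = 3.12%.

Broad underutilization rate ≈ 7.68%; headline unemployment rate ≈ 3.12%.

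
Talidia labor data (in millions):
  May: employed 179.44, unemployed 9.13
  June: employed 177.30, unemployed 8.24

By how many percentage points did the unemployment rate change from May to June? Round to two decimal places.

May: labor force = 179.44 + 9.13 = 188.57; u = 9.13/188.57 = 4.84%.
June: labor force = 177.30 + 8.24 = 185.54; u = 8.24/185.54 = 4.44%.
Change = 4.44% − 4.84% = −0.40 pp.

The unemployment rate changed by −0.40 percentage points.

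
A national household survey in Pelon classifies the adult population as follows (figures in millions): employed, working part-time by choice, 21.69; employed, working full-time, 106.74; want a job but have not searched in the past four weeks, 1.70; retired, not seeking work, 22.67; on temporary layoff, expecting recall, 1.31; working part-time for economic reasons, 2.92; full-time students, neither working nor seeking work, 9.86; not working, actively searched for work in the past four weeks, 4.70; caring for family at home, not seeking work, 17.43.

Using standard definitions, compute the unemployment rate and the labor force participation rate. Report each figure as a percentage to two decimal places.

Unemployment rate ≈ 4.38%; labor force participation rate ≈ 72.67%.

Employed = 21.69 + 106.74 + 2.92 = 131.35 million (anyone who worked, including part-time for economic reasons, counts as employed).
Unemployed = 1.31 + 4.70 = 6.01 million (jobless and actively searching, or on temporary layoff).
Labor force = 131.35 + 6.01 = 137.36 million.
Not in labor force = 1.70 + 22.67 + 9.86 + 17.43 = 51.66 million (those not working and not actively searching are outside the labor force — including those who want a job but have given up searching).
Civilian working-age population = 137.36 + 51.66 = 189.02 million.
Unemployment rate = 6.01 / 137.36 = 4.38%.
Labor force participation rate = 137.36 / 189.02 = 72.67%.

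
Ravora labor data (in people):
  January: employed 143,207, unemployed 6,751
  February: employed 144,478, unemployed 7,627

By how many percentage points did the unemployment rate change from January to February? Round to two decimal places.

The unemployment rate changed by +0.51 percentage points.

January: labor force = 143,207 + 6,751 = 149,958; u = 6,751/149,958 = 4.50%.
February: labor force = 144,478 + 7,627 = 152,105; u = 7,627/152,105 = 5.01%.
Change = 5.01% − 4.50% = +0.51 pp.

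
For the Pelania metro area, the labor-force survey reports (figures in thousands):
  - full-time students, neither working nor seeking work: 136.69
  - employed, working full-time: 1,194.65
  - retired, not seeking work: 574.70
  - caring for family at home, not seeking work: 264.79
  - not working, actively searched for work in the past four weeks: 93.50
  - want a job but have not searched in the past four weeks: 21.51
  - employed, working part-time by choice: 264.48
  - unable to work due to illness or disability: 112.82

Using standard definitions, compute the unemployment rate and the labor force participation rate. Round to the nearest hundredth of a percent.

Unemployment rate ≈ 6.02%; labor force participation rate ≈ 58.30%.

Employed = 1,194.65 + 264.48 = 1,459.13 thousand.
Unemployed = 93.50 thousand.
Labor force = 1,459.13 + 93.50 = 1,552.63 thousand.
Not in labor force = 136.69 + 574.70 + 264.79 + 21.51 + 112.82 = 1,110.51 thousand (those not working and not actively searching are outside the labor force — including those who want a job but have given up searching).
Civilian working-age population = 1,552.63 + 1,110.51 = 2,663.14 thousand.
Unemployment rate = 93.50 / 1,552.63 = 6.02%.
Labor force participation rate = 1,552.63 / 2,663.14 = 58.30%.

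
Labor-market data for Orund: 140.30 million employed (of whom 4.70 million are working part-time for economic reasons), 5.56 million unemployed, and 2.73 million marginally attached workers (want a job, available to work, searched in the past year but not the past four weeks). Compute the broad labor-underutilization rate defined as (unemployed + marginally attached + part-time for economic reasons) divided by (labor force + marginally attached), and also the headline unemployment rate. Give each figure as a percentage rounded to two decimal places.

Labor force = 140.30 + 5.56 = 145.86 million.
Numerator = 5.56 + 2.73 + 4.70 = 12.99 million.
Denominator = 145.86 + 2.73 = 148.59 million.
Broad rate = 12.99 / 148.59 = 8.74%.
Headline unemployment rate = 5.56 / 145.86 = 3.81%.

Broad underutilization rate ≈ 8.74%; headline unemployment rate ≈ 3.81%.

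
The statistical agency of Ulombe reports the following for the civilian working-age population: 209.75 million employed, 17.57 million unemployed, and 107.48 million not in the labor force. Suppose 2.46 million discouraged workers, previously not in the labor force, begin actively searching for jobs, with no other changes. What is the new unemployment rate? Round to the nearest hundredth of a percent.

Initially, labor force = 209.75 + 17.57 = 227.32 million, so u = 17.57/227.32 = 7.73%.
After the change, unemployed and labor force both rise by 2.46 → E = 209.75, U = 20.03, labor force = 229.78 million.
New unemployment rate = 20.03 / 229.78 = 8.72%.

New unemployment rate ≈ 8.72%.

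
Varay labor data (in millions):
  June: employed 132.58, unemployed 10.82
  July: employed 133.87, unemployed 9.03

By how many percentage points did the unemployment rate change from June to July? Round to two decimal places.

The unemployment rate changed by −1.23 percentage points.

June: labor force = 132.58 + 10.82 = 143.40; u = 10.82/143.40 = 7.55%.
July: labor force = 133.87 + 9.03 = 142.90; u = 9.03/142.90 = 6.32%.
Change = 6.32% − 7.55% = −1.23 pp.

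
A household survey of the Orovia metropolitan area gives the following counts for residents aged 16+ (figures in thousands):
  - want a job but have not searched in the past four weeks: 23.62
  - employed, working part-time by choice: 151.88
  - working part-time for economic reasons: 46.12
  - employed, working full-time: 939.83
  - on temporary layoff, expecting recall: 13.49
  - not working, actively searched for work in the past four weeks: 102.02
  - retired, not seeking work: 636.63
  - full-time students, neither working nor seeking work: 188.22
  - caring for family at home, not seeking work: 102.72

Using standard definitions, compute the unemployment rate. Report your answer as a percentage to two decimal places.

Unemployment rate ≈ 9.22%.

Employed = 151.88 + 46.12 + 939.83 = 1,137.83 thousand (anyone who worked, including part-time for economic reasons, counts as employed).
Unemployed = 13.49 + 102.02 = 115.51 thousand (jobless and actively searching, or on temporary layoff).
Labor force = 1,137.83 + 115.51 = 1,253.34 thousand.
Unemployment rate = 115.51 / 1,253.34 = 9.22%.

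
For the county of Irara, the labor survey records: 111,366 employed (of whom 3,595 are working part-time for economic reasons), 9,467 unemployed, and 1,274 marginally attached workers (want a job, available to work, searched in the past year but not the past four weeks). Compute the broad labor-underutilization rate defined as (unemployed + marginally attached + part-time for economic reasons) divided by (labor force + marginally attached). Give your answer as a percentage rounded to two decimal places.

Broad underutilization rate ≈ 11.74%.

Labor force = 111,366 + 9,467 = 120,833.
Numerator = 9,467 + 1,274 + 3,595 = 14,336.
Denominator = 120,833 + 1,274 = 122,107.
Broad rate = 14,336 / 122,107 = 11.74%.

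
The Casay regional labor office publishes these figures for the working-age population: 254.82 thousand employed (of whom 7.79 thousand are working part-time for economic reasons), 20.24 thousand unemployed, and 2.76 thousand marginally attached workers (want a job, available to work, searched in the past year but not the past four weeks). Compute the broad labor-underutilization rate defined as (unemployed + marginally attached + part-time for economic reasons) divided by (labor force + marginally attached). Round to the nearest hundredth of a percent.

Labor force = 254.82 + 20.24 = 275.06 thousand.
Numerator = 20.24 + 2.76 + 7.79 = 30.79 thousand.
Denominator = 275.06 + 2.76 = 277.82 thousand.
Broad rate = 30.79 / 277.82 = 11.08%.

Broad underutilization rate ≈ 11.08%.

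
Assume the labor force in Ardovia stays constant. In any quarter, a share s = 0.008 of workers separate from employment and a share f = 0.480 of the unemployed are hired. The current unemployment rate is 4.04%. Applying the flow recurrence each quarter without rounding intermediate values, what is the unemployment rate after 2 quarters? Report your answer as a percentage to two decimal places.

Unemployment rate after two quarters ≈ 2.27%.

With a fixed labor force, u_{t+1} = u_t + s·(1−u_t) − f·u_t = u_t·(1−s−f) + s.
Here 1−s−f = 0.512 and s = 0.008.
u_1 = 0.040400 × 0.512 + 0.008 = 0.028685.
u_2 = 0.028685 × 0.512 + 0.008 = 0.022687.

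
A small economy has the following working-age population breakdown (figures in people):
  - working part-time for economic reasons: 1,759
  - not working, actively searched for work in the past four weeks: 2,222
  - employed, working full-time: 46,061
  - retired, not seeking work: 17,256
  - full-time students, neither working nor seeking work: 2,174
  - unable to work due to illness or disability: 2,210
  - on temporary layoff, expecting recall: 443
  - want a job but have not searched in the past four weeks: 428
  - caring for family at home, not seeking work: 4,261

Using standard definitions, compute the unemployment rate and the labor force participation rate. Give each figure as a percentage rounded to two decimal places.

Employed = 1,759 + 46,061 = 47,820 (anyone who worked, including part-time for economic reasons, counts as employed).
Unemployed = 2,222 + 443 = 2,665 (jobless and actively searching, or on temporary layoff).
Labor force = 47,820 + 2,665 = 50,485.
Not in labor force = 17,256 + 2,174 + 2,210 + 428 + 4,261 = 26,329 (those not working and not actively searching are outside the labor force — including those who want a job but have given up searching).
Civilian working-age population = 50,485 + 26,329 = 76,814.
Unemployment rate = 2,665 / 50,485 = 5.28%.
Labor force participation rate = 50,485 / 76,814 = 65.72%.

Unemployment rate ≈ 5.28%; labor force participation rate ≈ 65.72%.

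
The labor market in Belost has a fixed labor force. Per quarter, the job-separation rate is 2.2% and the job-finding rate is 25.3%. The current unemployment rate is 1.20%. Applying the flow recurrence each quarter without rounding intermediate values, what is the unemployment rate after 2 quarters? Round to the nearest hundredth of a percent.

Unemployment rate after two quarters ≈ 4.43%.

With a fixed labor force, u_{t+1} = u_t + s·(1−u_t) − f·u_t = u_t·(1−s−f) + s.
Here 1−s−f = 0.725 and s = 0.022.
u_1 = 0.012000 × 0.725 + 0.022 = 0.030700.
u_2 = 0.030700 × 0.725 + 0.022 = 0.044257.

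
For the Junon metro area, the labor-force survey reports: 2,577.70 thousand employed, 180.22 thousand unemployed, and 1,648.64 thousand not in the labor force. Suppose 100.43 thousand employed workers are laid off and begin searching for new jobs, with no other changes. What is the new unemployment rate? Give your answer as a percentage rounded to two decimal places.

New unemployment rate ≈ 10.18%.

Initially, labor force = 2,577.70 + 180.22 = 2,757.92 thousand, so u = 180.22/2,757.92 = 6.53%.
After the change, employed falls and unemployed rises by 100.43; labor force unchanged → E = 2,477.27, U = 280.65, labor force = 2,757.92 thousand.
New unemployment rate = 280.65 / 2,757.92 = 10.18%.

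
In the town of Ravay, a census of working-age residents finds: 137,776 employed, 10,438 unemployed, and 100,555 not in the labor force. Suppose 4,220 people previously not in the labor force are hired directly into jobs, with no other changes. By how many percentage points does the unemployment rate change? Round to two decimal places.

The unemployment rate changes by −0.19 percentage points.

Initially, labor force = 137,776 + 10,438 = 148,214, so u = 10,438/148,214 = 7.04%.
After the change, employed and labor force both rise by 4,220; unemployed unchanged → E = 141,996, U = 10,438, labor force = 152,434.
New unemployment rate = 10,438 / 152,434 = 6.85%.
Change = 6.85% − 7.04% = −0.19 percentage points.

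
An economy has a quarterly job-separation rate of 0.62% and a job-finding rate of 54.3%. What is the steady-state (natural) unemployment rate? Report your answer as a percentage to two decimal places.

Steady-state unemployment rate ≈ 1.13%.

At steady state the flows balance: s·E = f·U, so U/(E+U) = s/(s+f).
u* = 0.62 / (0.62 + 54.3) = 0.62 / 54.92 = 1.13%.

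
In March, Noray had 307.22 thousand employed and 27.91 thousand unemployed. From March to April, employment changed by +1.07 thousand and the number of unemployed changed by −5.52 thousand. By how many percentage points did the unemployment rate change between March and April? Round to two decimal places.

The unemployment rate changed by −1.56 percentage points.

March: labor force = 307.22 + 27.91 = 335.13; u = 27.91/335.13 = 8.33%.
April: labor force = 308.29 + 22.39 = 330.68; u = 22.39/330.68 = 6.77%.
Change = 6.77% − 8.33% = −1.56 pp.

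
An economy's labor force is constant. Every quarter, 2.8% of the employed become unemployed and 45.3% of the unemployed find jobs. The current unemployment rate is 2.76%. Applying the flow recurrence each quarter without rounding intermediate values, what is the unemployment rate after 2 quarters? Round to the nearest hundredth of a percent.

With a fixed labor force, u_{t+1} = u_t + s·(1−u_t) − f·u_t = u_t·(1−s−f) + s.
Here 1−s−f = 0.519 and s = 0.028.
u_1 = 0.027600 × 0.519 + 0.028 = 0.042324.
u_2 = 0.042324 × 0.519 + 0.028 = 0.049966.

Unemployment rate after two quarters ≈ 5.00%.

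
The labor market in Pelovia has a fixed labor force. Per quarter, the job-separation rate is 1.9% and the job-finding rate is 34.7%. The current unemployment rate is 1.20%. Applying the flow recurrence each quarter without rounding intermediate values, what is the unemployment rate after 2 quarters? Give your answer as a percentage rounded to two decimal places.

Unemployment rate after two quarters ≈ 3.59%.

With a fixed labor force, u_{t+1} = u_t + s·(1−u_t) − f·u_t = u_t·(1−s−f) + s.
Here 1−s−f = 0.634 and s = 0.019.
u_1 = 0.012000 × 0.634 + 0.019 = 0.026608.
u_2 = 0.026608 × 0.634 + 0.019 = 0.035869.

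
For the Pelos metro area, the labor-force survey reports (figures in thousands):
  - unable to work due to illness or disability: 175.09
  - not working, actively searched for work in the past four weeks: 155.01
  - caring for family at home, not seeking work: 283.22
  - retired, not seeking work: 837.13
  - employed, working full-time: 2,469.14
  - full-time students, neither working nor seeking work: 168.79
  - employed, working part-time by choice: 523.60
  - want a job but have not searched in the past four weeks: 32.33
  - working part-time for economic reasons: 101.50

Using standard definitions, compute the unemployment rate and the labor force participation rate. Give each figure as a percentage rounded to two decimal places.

Unemployment rate ≈ 4.77%; labor force participation rate ≈ 68.47%.

Employed = 2,469.14 + 523.60 + 101.50 = 3,094.24 thousand (anyone who worked, including part-time for economic reasons, counts as employed).
Unemployed = 155.01 thousand.
Labor force = 3,094.24 + 155.01 = 3,249.25 thousand.
Not in labor force = 175.09 + 283.22 + 837.13 + 168.79 + 32.33 = 1,496.56 thousand (those not working and not actively searching are outside the labor force — including those who want a job but have given up searching).
Civilian working-age population = 3,249.25 + 1,496.56 = 4,745.81 thousand.
Unemployment rate = 155.01 / 3,249.25 = 4.77%.
Labor force participation rate = 3,249.25 / 4,745.81 = 68.47%.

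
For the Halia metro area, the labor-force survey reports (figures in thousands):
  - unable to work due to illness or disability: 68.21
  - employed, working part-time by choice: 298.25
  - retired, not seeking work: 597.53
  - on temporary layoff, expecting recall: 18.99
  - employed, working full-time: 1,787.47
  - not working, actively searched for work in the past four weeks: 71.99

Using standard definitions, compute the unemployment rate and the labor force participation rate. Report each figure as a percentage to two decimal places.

Employed = 298.25 + 1,787.47 = 2,085.72 thousand.
Unemployed = 18.99 + 71.99 = 90.98 thousand (jobless and actively searching, or on temporary layoff).
Labor force = 2,085.72 + 90.98 = 2,176.70 thousand.
Not in labor force = 68.21 + 597.53 = 665.74 thousand (those not working and not actively searching are outside the labor force).
Civilian working-age population = 2,176.70 + 665.74 = 2,842.44 thousand.
Unemployment rate = 90.98 / 2,176.70 = 4.18%.
Labor force participation rate = 2,176.70 / 2,842.44 = 76.58%.

Unemployment rate ≈ 4.18%; labor force participation rate ≈ 76.58%.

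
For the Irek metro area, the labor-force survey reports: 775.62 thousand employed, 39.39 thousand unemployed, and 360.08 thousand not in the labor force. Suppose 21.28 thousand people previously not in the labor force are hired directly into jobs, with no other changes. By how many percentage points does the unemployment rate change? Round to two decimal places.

The unemployment rate changes by −0.12 percentage points.

Initially, labor force = 775.62 + 39.39 = 815.01 thousand, so u = 39.39/815.01 = 4.83%.
After the change, employed and labor force both rise by 21.28; unemployed unchanged → E = 796.90, U = 39.39, labor force = 836.29 thousand.
New unemployment rate = 39.39 / 836.29 = 4.71%.
Change = 4.71% − 4.83% = −0.12 percentage points.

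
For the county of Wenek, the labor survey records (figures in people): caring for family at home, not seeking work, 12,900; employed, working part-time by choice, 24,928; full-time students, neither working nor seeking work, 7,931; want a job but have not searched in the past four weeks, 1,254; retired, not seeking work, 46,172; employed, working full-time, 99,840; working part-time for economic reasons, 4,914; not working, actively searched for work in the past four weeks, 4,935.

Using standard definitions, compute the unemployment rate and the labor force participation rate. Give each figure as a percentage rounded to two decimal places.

Employed = 24,928 + 99,840 + 4,914 = 129,682 (anyone who worked, including part-time for economic reasons, counts as employed).
Unemployed = 4,935.
Labor force = 129,682 + 4,935 = 134,617.
Not in labor force = 12,900 + 7,931 + 1,254 + 46,172 = 68,257 (those not working and not actively searching are outside the labor force — including those who want a job but have given up searching).
Civilian working-age population = 134,617 + 68,257 = 202,874.
Unemployment rate = 4,935 / 134,617 = 3.67%.
Labor force participation rate = 134,617 / 202,874 = 66.35%.

Unemployment rate ≈ 3.67%; labor force participation rate ≈ 66.35%.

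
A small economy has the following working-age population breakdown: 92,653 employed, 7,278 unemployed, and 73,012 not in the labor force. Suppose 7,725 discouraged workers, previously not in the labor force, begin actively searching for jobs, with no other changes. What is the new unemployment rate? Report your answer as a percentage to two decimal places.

Initially, labor force = 92,653 + 7,278 = 99,931, so u = 7,278/99,931 = 7.28%.
After the change, unemployed and labor force both rise by 7,725 → E = 92,653, U = 15,003, labor force = 107,656.
New unemployment rate = 15,003 / 107,656 = 13.94%.

New unemployment rate ≈ 13.94%.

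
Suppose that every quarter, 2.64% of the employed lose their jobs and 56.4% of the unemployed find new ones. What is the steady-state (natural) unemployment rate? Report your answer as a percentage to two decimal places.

At steady state the flows balance: s·E = f·U, so U/(E+U) = s/(s+f).
u* = 2.64 / (2.64 + 56.4) = 2.64 / 59.04 = 4.47%.

Steady-state unemployment rate ≈ 4.47%.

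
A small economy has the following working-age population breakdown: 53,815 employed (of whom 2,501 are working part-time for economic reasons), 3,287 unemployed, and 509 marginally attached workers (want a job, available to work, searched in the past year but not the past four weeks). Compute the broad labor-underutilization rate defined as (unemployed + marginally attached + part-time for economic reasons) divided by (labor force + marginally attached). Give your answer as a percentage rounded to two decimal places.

Broad underutilization rate ≈ 10.93%.

Labor force = 53,815 + 3,287 = 57,102.
Numerator = 3,287 + 509 + 2,501 = 6,297.
Denominator = 57,102 + 509 = 57,611.
Broad rate = 6,297 / 57,611 = 10.93%.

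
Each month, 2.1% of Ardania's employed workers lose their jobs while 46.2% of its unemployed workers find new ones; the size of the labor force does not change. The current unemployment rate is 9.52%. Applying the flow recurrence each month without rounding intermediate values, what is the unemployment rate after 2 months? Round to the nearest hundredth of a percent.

With a fixed labor force, u_{t+1} = u_t + s·(1−u_t) − f·u_t = u_t·(1−s−f) + s.
Here 1−s−f = 0.517 and s = 0.021.
u_1 = 0.095200 × 0.517 + 0.021 = 0.070218.
u_2 = 0.070218 × 0.517 + 0.021 = 0.057303.

Unemployment rate after two months ≈ 5.73%.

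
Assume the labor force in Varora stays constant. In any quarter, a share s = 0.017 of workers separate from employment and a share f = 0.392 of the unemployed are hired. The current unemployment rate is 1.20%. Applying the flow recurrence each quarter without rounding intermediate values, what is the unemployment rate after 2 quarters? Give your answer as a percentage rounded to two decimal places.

With a fixed labor force, u_{t+1} = u_t + s·(1−u_t) − f·u_t = u_t·(1−s−f) + s.
Here 1−s−f = 0.591 and s = 0.017.
u_1 = 0.012000 × 0.591 + 0.017 = 0.024092.
u_2 = 0.024092 × 0.591 + 0.017 = 0.031238.

Unemployment rate after two quarters ≈ 3.12%.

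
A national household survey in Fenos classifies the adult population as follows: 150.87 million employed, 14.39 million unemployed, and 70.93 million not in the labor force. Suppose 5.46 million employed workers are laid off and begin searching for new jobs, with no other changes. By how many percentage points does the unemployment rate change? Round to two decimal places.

The unemployment rate changes by +3.30 percentage points.

Initially, labor force = 150.87 + 14.39 = 165.26 million, so u = 14.39/165.26 = 8.71%.
After the change, employed falls and unemployed rises by 5.46; labor force unchanged → E = 145.41, U = 19.85, labor force = 165.26 million.
New unemployment rate = 19.85 / 165.26 = 12.01%.
Change = 12.01% − 8.71% = +3.30 percentage points.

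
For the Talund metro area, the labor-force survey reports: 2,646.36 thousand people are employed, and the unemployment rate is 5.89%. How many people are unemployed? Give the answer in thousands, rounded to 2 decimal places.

Let U be the number unemployed. The labor force is E + U, and U/(E+U) = 0.0589.
So U = 0.0589 × 2,646.36 / (1 − 0.0589) = 155.8706 / 0.9411 ≈ 165.63 thousand.

About 165.63 thousand are unemployed.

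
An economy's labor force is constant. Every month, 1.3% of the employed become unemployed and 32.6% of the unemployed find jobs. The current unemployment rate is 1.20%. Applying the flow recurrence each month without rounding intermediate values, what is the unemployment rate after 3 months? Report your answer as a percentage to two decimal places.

With a fixed labor force, u_{t+1} = u_t + s·(1−u_t) − f·u_t = u_t·(1−s−f) + s.
Here 1−s−f = 0.661 and s = 0.013.
u_1 = 0.012000 × 0.661 + 0.013 = 0.020932.
u_2 = 0.020932 × 0.661 + 0.013 = 0.026836.
u_3 = 0.026836 × 0.661 + 0.013 = 0.030739.

Unemployment rate after three months ≈ 3.07%.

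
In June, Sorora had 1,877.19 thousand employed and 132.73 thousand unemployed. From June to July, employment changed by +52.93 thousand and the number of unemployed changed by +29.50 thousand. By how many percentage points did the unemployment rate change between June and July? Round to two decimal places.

June: labor force = 1,877.19 + 132.73 = 2,009.92; u = 132.73/2,009.92 = 6.60%.
July: labor force = 1,930.12 + 162.23 = 2,092.35; u = 162.23/2,092.35 = 7.75%.
Change = 7.75% − 6.60% = +1.15 pp.

The unemployment rate changed by +1.15 percentage points.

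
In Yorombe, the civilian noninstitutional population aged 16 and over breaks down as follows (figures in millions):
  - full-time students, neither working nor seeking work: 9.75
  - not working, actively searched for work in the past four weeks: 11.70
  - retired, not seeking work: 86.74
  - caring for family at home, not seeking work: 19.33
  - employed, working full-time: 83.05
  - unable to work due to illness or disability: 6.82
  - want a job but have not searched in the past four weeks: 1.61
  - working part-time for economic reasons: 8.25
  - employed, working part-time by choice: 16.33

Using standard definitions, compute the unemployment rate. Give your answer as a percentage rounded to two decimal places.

Unemployment rate ≈ 9.80%.

Employed = 83.05 + 8.25 + 16.33 = 107.63 million (anyone who worked, including part-time for economic reasons, counts as employed).
Unemployed = 11.70 million.
Labor force = 107.63 + 11.70 = 119.33 million.
Unemployment rate = 11.70 / 119.33 = 9.80%.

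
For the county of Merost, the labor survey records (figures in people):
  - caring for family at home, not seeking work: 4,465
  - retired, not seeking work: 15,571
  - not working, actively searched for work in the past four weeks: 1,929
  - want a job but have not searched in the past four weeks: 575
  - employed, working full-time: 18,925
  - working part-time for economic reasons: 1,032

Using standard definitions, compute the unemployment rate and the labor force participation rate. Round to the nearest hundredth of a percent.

Employed = 18,925 + 1,032 = 19,957 (anyone who worked, including part-time for economic reasons, counts as employed).
Unemployed = 1,929.
Labor force = 19,957 + 1,929 = 21,886.
Not in labor force = 4,465 + 15,571 + 575 = 20,611 (those not working and not actively searching are outside the labor force — including those who want a job but have given up searching).
Civilian working-age population = 21,886 + 20,611 = 42,497.
Unemployment rate = 1,929 / 21,886 = 8.81%.
Labor force participation rate = 21,886 / 42,497 = 51.50%.

Unemployment rate ≈ 8.81%; labor force participation rate ≈ 51.50%.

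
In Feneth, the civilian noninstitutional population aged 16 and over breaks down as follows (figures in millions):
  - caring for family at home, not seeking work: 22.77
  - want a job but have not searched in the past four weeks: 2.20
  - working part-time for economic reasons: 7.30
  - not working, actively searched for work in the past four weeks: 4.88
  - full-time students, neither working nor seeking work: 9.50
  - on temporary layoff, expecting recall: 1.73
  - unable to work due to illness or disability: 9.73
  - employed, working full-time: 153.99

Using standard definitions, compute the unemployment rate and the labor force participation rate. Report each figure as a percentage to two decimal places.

Unemployment rate ≈ 3.94%; labor force participation rate ≈ 79.16%.

Employed = 7.30 + 153.99 = 161.29 million (anyone who worked, including part-time for economic reasons, counts as employed).
Unemployed = 4.88 + 1.73 = 6.61 million (jobless and actively searching, or on temporary layoff).
Labor force = 161.29 + 6.61 = 167.90 million.
Not in labor force = 22.77 + 2.20 + 9.50 + 9.73 = 44.20 million (those not working and not actively searching are outside the labor force — including those who want a job but have given up searching).
Civilian working-age population = 167.90 + 44.20 = 212.10 million.
Unemployment rate = 6.61 / 167.90 = 3.94%.
Labor force participation rate = 167.90 / 212.10 = 79.16%.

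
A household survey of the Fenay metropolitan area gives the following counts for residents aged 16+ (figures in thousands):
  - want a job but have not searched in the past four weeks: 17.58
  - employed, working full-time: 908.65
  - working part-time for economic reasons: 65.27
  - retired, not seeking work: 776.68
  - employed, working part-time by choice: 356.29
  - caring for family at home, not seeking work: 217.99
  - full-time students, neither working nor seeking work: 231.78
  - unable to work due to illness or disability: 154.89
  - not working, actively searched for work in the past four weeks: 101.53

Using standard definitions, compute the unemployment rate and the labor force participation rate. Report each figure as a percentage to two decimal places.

Unemployment rate ≈ 7.09%; labor force participation rate ≈ 50.58%.

Employed = 908.65 + 65.27 + 356.29 = 1,330.21 thousand (anyone who worked, including part-time for economic reasons, counts as employed).
Unemployed = 101.53 thousand.
Labor force = 1,330.21 + 101.53 = 1,431.74 thousand.
Not in labor force = 17.58 + 776.68 + 217.99 + 231.78 + 154.89 = 1,398.92 thousand (those not working and not actively searching are outside the labor force — including those who want a job but have given up searching).
Civilian working-age population = 1,431.74 + 1,398.92 = 2,830.66 thousand.
Unemployment rate = 101.53 / 1,431.74 = 7.09%.
Labor force participation rate = 1,431.74 / 2,830.66 = 50.58%.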